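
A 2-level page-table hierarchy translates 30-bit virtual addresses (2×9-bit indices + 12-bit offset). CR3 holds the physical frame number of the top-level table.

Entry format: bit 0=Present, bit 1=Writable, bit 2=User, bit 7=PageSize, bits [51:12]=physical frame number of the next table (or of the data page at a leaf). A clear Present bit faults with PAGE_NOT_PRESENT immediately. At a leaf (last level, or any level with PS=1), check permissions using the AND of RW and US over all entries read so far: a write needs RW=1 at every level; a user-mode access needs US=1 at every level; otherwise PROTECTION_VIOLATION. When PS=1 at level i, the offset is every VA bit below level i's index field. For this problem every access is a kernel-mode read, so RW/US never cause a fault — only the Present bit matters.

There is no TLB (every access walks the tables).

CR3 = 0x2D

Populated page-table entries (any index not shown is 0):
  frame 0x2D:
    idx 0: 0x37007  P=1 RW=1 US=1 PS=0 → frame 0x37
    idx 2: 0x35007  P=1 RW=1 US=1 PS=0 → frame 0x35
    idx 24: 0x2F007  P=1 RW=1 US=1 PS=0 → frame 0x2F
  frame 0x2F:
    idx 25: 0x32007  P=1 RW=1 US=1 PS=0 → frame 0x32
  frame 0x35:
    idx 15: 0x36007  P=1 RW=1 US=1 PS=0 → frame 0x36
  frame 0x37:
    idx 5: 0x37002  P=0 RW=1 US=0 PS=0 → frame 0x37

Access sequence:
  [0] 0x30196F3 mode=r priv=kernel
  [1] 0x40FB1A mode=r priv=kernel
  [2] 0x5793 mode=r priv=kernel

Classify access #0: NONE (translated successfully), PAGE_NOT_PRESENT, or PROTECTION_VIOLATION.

Trace:
#0 VA=0x30196F3 (r,kernel):
  L0: frame=0x2D idx=24 entry=0x2F007 [P=1 RW=1 US=1 PS=0]
  L1: frame=0x2F idx=25 entry=0x32007 [P=1 RW=1 US=1 PS=0]
  ⇒ phys 0x326F3  [2 reads]
#1 VA=0x40FB1A (r,kernel):
  L0: frame=0x2D idx=2 entry=0x35007 [P=1 RW=1 US=1 PS=0]
  L1: frame=0x35 idx=15 entry=0x36007 [P=1 RW=1 US=1 PS=0]
  ⇒ phys 0x36B1A  [2 reads]
#2 VA=0x5793 (r,kernel):
  L0: frame=0x2D idx=0 entry=0x37007 [P=1 RW=1 US=1 PS=0]
  L1: frame=0x37 idx=5 entry=0x37002 [P=0 RW=1 US=0 PS=0]
  ⇒ fault: PAGE_NOT_PRESENT  — 2 lookups

Access #0 fault: NONE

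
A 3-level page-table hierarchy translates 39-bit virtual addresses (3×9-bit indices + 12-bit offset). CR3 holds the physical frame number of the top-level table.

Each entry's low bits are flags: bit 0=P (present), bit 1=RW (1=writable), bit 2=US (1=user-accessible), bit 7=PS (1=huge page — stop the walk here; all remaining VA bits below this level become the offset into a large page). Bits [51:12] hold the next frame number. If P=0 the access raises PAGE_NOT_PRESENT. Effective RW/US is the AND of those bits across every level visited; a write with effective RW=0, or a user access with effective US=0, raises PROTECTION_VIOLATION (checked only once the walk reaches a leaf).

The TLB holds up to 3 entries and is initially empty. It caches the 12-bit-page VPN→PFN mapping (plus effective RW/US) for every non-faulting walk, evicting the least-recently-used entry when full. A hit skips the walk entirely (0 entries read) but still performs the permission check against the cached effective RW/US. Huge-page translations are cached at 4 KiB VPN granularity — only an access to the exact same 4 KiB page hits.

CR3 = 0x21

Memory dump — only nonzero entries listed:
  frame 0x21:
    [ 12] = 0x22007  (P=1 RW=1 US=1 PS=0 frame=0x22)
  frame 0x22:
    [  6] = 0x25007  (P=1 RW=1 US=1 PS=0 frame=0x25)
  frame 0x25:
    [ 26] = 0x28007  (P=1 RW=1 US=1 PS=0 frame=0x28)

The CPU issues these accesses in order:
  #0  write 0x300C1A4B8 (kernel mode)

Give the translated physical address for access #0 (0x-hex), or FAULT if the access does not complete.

Trace:
#0 VA=0x300C1A4B8 (w,kernel):
  L0 @0x21[12] → 0x22007  P=1,RW=1,US=1,PS=0
  L1 @0x22[6] → 0x25007  P=1,RW=1,US=1,PS=0
  L2 @0x25[26] → 0x28007  P=1,RW=1,US=1,PS=0
  ⇒ phys 0x284B8  [3 reads]

Access #0 PA: 0x284B8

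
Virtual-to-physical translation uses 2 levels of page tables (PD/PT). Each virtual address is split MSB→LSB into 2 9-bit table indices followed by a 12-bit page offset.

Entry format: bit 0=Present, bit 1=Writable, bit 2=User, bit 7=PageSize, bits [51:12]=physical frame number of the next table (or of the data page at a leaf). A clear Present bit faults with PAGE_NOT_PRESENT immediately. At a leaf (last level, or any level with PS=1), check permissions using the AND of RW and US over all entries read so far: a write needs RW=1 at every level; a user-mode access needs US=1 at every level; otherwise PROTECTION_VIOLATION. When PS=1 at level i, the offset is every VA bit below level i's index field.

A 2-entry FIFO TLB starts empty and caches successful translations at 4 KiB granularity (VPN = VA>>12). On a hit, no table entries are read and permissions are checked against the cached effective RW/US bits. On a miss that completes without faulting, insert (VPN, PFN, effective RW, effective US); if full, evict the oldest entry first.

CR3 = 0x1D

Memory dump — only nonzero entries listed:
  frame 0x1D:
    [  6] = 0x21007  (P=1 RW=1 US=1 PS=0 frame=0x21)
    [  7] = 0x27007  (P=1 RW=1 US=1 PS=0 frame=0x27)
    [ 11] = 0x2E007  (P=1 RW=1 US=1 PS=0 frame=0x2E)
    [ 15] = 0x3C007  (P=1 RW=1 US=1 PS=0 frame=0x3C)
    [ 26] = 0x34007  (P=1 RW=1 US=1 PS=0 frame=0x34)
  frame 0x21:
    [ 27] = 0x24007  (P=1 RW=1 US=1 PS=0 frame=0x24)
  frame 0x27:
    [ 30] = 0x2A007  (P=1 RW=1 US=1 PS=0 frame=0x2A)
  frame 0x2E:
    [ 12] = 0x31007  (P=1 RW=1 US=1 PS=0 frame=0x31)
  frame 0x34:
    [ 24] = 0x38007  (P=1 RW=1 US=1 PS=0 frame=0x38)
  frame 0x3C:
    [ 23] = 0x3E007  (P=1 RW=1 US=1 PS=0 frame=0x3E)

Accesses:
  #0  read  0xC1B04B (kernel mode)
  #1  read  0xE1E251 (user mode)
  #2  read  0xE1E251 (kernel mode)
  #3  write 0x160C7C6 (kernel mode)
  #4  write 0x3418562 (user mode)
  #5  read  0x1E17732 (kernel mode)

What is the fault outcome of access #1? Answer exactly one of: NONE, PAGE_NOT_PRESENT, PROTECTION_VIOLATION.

Trace:
#0 VA=0xC1B04B (r,kernel):
  L0 @0x1D[6] → 0x21007  P=1,RW=1,US=1,PS=0
  L1 @0x21[27] → 0x24007  P=1,RW=1,US=1,PS=0
  → PA=0x2404B  (2 entries read)
#1 VA=0xE1E251 (r,user):
  L0 @0x1D[7] → 0x27007  P=1,RW=1,US=1,PS=0
  L1 @0x27[30] → 0x2A007  P=1,RW=1,US=1,PS=0
  → PA=0x2A251  (2 entries read)
#2 VA=0xE1E251 (r,kernel):
  TLB hit vpn=0xE1E → PA=0x2A251
#3 VA=0x160C7C6 (w,kernel):
  L0 @0x1D[11] → 0x2E007  P=1,RW=1,US=1,PS=0
  L1 @0x2E[12] → 0x31007  P=1,RW=1,US=1,PS=0
  → PA=0x317C6  (2 entries read)
#4 VA=0x3418562 (w,user):
  L0 @0x1D[26] → 0x34007  P=1,RW=1,US=1,PS=0
  L1 @0x34[24] → 0x38007  P=1,RW=1,US=1,PS=0
  → PA=0x38562  (2 entries read)
#5 VA=0x1E17732 (r,kernel):
  L0 @0x1D[15] → 0x3C007  P=1,RW=1,US=1,PS=0
  L1 @0x3C[23] → 0x3E007  P=1,RW=1,US=1,PS=0
  → PA=0x3E732  (2 entries read)

Access #1 fault: NONE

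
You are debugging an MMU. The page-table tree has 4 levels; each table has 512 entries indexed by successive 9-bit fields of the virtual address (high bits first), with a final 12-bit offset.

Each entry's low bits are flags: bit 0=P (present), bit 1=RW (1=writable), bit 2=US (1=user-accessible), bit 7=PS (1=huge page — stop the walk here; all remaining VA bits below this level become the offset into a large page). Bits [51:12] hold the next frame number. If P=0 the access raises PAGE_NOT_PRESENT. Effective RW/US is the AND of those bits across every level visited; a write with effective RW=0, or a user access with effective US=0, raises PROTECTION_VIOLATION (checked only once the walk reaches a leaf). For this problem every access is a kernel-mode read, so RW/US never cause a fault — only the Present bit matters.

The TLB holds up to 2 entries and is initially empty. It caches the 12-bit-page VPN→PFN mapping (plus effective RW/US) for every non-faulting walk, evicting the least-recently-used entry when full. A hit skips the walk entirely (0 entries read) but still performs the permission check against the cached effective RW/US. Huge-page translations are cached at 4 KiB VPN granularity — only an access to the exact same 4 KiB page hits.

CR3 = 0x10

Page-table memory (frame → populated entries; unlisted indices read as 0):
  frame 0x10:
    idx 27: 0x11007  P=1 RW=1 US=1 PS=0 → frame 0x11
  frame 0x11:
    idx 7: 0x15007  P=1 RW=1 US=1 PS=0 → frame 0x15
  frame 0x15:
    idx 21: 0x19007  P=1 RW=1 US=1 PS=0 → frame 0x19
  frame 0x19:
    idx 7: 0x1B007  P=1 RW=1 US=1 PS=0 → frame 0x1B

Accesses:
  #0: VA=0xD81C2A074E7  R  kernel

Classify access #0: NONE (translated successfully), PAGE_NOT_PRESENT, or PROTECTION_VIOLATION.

Per-access translation:
#0 VA=0xD81C2A074E7 (r,kernel):
  L0: frame=0x10 idx=27 entry=0x11007 [P=1 RW=1 US=1 PS=0]
  L1: frame=0x11 idx=7 entry=0x15007 [P=1 RW=1 US=1 PS=0]
  L2: frame=0x15 idx=21 entry=0x19007 [P=1 RW=1 US=1 PS=0]
  L3: frame=0x19 idx=7 entry=0x1B007 [P=1 RW=1 US=1 PS=0]
  ✓ 0x1B4E7  — 4 lookups

Access #0 fault: NONE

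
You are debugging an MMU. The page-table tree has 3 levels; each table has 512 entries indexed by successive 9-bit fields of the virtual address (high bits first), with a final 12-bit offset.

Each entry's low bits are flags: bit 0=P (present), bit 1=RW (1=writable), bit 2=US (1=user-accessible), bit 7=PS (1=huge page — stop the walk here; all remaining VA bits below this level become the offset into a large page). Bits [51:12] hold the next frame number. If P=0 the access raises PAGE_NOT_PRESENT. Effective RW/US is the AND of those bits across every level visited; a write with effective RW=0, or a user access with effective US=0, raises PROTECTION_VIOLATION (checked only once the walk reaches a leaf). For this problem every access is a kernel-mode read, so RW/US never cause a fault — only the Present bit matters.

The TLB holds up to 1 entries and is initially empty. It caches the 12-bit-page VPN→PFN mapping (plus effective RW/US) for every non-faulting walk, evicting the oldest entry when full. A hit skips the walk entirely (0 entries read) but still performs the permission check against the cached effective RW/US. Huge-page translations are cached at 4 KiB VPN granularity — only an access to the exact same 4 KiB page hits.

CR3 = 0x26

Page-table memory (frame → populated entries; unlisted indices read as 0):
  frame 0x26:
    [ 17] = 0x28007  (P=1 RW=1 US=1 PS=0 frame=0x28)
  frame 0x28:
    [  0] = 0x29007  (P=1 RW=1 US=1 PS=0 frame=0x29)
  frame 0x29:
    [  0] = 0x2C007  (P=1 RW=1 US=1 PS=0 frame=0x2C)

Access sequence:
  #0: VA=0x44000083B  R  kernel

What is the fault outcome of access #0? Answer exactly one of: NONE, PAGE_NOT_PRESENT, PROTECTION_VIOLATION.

Per-access translation:
#0 VA=0x44000083B (r,kernel):
  L0 @0x26[17] → 0x28007  P=1,RW=1,US=1,PS=0
  L1 @0x28[0] → 0x29007  P=1,RW=1,US=1,PS=0
  L2 @0x29[0] → 0x2C007  P=1,RW=1,US=1,PS=0
  → PA=0x2C83B  (3 entries read)

Access #0 fault: NONE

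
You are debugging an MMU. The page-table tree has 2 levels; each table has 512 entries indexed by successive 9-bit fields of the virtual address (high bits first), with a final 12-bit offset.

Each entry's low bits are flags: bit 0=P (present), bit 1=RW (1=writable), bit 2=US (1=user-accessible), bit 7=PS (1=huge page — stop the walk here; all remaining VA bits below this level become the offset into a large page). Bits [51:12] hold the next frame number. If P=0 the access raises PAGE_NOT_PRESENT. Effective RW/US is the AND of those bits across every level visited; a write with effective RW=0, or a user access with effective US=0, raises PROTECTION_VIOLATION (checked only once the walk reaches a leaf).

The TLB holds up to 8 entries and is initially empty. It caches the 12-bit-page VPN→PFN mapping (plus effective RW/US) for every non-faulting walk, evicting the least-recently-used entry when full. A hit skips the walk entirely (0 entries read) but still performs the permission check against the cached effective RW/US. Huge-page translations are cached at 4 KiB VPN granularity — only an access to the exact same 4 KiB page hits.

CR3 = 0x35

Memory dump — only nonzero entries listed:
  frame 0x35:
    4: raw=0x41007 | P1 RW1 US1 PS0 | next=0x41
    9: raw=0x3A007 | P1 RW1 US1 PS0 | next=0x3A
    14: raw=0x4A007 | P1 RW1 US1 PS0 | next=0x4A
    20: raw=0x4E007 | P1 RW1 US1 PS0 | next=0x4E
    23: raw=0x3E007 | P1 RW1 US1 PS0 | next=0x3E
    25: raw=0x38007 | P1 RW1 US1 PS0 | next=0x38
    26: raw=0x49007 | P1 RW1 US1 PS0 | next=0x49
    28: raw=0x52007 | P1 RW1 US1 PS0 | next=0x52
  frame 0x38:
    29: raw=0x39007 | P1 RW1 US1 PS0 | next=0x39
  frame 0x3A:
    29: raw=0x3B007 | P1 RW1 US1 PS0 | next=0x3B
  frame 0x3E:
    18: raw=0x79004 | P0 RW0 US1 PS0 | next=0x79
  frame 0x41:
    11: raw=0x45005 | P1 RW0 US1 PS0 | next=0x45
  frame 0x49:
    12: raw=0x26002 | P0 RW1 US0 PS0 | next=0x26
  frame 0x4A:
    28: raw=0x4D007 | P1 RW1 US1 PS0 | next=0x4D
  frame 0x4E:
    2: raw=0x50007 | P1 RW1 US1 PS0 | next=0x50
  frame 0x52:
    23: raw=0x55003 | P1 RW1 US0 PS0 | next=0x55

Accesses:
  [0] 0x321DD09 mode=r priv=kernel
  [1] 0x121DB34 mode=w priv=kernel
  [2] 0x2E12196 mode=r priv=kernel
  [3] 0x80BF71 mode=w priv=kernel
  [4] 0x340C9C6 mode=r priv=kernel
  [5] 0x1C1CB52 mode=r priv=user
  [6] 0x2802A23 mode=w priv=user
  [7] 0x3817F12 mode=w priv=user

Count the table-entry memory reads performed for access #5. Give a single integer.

Trace:
#0 VA=0x321DD09 (r,kernel):
  L0 @0x35[25] → 0x38007  P=1,RW=1,US=1,PS=0
  L1 @0x38[29] → 0x39007  P=1,RW=1,US=1,PS=0
  ⇒ phys 0x39D09  [2 reads]
#1 VA=0x121DB34 (w,kernel):
  L0 @0x35[9] → 0x3A007  P=1,RW=1,US=1,PS=0
  L1 @0x3A[29] → 0x3B007  P=1,RW=1,US=1,PS=0
  ⇒ phys 0x3BB34  [2 reads]
#2 VA=0x2E12196 (r,kernel):
  L0 @0x35[23] → 0x3E007  P=1,RW=1,US=1,PS=0
  L1 @0x3E[18] → 0x79004  P=0,RW=0,US=1,PS=0
  ✗ PAGE_NOT_PRESENT  [2 reads]
#3 VA=0x80BF71 (w,kernel):
  L0 @0x35[4] → 0x41007  P=1,RW=1,US=1,PS=0
  L1 @0x41[11] → 0x45005  P=1,RW=0,US=1,PS=0
  ✗ PROTECTION_VIOLATION  [2 reads]
#4 VA=0x340C9C6 (r,kernel):
  L0 @0x35[26] → 0x49007  P=1,RW=1,US=1,PS=0
  L1 @0x49[12] → 0x26002  P=0,RW=1,US=0,PS=0
  ✗ PAGE_NOT_PRESENT  [2 reads]
#5 VA=0x1C1CB52 (r,user):
  L0 @0x35[14] → 0x4A007  P=1,RW=1,US=1,PS=0
  L1 @0x4A[28] → 0x4D007  P=1,RW=1,US=1,PS=0
  ⇒ phys 0x4DB52  [2 reads]
#6 VA=0x2802A23 (w,user):
  L0 @0x35[20] → 0x4E007  P=1,RW=1,US=1,PS=0
  L1 @0x4E[2] → 0x50007  P=1,RW=1,US=1,PS=0
  ⇒ phys 0x50A23  [2 reads]
#7 VA=0x3817F12 (w,user):
  L0 @0x35[28] → 0x52007  P=1,RW=1,US=1,PS=0
  L1 @0x52[23] → 0x55003  P=1,RW=1,US=0,PS=0
  ✗ PROTECTION_VIOLATION  [2 reads]

Entries read for #5: 2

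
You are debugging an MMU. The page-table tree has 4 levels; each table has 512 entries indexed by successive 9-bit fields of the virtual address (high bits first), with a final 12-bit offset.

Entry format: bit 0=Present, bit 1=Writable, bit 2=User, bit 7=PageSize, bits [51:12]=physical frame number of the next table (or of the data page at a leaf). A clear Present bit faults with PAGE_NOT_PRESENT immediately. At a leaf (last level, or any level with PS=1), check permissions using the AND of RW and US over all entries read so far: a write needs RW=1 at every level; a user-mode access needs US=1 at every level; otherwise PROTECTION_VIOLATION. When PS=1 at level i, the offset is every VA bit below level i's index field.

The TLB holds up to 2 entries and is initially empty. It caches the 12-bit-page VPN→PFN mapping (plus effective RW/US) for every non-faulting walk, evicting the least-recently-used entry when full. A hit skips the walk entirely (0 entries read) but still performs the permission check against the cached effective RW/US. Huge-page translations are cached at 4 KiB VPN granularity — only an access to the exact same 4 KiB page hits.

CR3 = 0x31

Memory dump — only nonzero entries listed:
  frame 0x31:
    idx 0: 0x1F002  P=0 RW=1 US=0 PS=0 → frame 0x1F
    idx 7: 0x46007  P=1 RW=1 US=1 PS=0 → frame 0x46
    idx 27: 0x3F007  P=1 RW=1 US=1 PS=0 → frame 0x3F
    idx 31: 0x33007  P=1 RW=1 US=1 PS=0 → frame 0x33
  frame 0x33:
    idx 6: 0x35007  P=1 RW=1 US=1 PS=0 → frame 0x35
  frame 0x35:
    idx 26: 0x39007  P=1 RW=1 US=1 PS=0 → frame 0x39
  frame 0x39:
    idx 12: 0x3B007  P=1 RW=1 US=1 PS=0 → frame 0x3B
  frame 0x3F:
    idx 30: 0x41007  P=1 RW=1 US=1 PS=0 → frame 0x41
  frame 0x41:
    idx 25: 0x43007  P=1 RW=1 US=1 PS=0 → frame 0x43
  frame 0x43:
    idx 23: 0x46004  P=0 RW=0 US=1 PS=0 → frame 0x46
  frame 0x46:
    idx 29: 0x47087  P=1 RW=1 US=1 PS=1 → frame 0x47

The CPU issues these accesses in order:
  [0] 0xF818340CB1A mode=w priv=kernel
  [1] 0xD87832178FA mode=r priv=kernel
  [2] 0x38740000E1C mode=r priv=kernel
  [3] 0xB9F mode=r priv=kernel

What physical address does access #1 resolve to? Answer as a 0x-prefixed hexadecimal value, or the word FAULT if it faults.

Trace:
#0 VA=0xF818340CB1A (w,kernel):
  L0: frame=0x31 idx=31 entry=0x33007 [P=1 RW=1 US=1 PS=0]
  L1: frame=0x33 idx=6 entry=0x35007 [P=1 RW=1 US=1 PS=0]
  L2: frame=0x35 idx=26 entry=0x39007 [P=1 RW=1 US=1 PS=0]
  L3: frame=0x39 idx=12 entry=0x3B007 [P=1 RW=1 US=1 PS=0]
  → PA=0x3BB1A  (4 entries read)
#1 VA=0xD87832178FA (r,kernel):
  L0: frame=0x31 idx=27 entry=0x3F007 [P=1 RW=1 US=1 PS=0]
  L1: frame=0x3F idx=30 entry=0x41007 [P=1 RW=1 US=1 PS=0]
  L2: frame=0x41 idx=25 entry=0x43007 [P=1 RW=1 US=1 PS=0]
  L3: frame=0x43 idx=23 entry=0x46004 [P=0 RW=0 US=1 PS=0]
  → PAGE_NOT_PRESENT  (4 entries read)
#2 VA=0x38740000E1C (r,kernel):
  L0: frame=0x31 idx=7 entry=0x46007 [P=1 RW=1 US=1 PS=0]
  L1: frame=0x46 idx=29 entry=0x47087 [P=1 RW=1 US=1 PS=1]
  → PA=0x47E1C (huge @L1)  (2 entries read)
#3 VA=0xB9F (r,kernel):
  L0: frame=0x31 idx=0 entry=0x1F002 [P=0 RW=1 US=0 PS=0]
  → PAGE_NOT_PRESENT  (1 entries read)

Access #1 PA: FAULT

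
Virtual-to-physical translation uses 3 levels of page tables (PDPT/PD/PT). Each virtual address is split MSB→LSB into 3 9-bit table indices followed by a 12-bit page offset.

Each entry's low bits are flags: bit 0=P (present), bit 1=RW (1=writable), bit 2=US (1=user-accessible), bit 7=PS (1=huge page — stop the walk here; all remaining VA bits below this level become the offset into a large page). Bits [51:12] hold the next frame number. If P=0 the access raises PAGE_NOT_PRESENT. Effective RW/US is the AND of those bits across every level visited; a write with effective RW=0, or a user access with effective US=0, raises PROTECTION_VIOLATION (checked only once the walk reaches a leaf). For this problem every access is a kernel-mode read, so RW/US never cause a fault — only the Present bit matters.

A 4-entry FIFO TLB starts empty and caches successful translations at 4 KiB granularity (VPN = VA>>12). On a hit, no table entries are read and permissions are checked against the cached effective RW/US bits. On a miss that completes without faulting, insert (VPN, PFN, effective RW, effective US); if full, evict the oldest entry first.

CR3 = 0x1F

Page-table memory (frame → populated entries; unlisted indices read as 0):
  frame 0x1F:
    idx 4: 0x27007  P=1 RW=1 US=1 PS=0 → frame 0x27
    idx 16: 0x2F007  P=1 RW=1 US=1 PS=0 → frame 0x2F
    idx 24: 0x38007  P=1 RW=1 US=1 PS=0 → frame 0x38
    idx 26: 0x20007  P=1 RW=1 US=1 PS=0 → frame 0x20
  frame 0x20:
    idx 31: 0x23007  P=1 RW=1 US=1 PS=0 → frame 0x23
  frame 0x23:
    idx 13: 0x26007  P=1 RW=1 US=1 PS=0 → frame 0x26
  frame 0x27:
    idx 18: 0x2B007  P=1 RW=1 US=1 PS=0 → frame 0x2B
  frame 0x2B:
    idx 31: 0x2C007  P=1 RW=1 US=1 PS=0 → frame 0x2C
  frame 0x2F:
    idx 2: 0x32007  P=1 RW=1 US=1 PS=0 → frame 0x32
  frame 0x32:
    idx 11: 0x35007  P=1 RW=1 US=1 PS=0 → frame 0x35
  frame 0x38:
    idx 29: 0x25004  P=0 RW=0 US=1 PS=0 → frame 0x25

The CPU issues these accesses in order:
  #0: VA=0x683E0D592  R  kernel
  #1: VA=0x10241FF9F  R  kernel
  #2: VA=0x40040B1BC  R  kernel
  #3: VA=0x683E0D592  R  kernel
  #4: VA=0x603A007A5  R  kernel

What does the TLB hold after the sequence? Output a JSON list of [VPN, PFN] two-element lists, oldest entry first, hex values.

Walk each access:
#0 VA=0x683E0D592 (r,kernel):
  [0] read 0x1F idx=26: raw=0x20007 flags P=1 W=1 U=1 S=0
  [1] read 0x20 idx=31: raw=0x23007 flags P=1 W=1 U=1 S=0
  [2] read 0x23 idx=13: raw=0x26007 flags P=1 W=1 U=1 S=0
  → PA=0x26592  (3 entries read)
#1 VA=0x10241FF9F (r,kernel):
  [0] read 0x1F idx=4: raw=0x27007 flags P=1 W=1 U=1 S=0
  [1] read 0x27 idx=18: raw=0x2B007 flags P=1 W=1 U=1 S=0
  [2] read 0x2B idx=31: raw=0x2C007 flags P=1 W=1 U=1 S=0
  → PA=0x2CF9F  (3 entries read)
#2 VA=0x40040B1BC (r,kernel):
  [0] read 0x1F idx=16: raw=0x2F007 flags P=1 W=1 U=1 S=0
  [1] read 0x2F idx=2: raw=0x32007 flags P=1 W=1 U=1 S=0
  [2] read 0x32 idx=11: raw=0x35007 flags P=1 W=1 U=1 S=0
  → PA=0x351BC  (3 entries read)
#3 VA=0x683E0D592 (r,kernel):
  TLB hit vpn=0x683E0D → PA=0x26592
#4 VA=0x603A007A5 (r,kernel):
  [0] read 0x1F idx=24: raw=0x38007 flags P=1 W=1 U=1 S=0
  [1] read 0x38 idx=29: raw=0x25004 flags P=0 W=0 U=1 S=0
  ⇒ fault: PAGE_NOT_PRESENT  — 2 lookups

TLB: [["0x683E0D", "0x26"], ["0x10241F", "0x2C"], ["0x40040B", "0x35"]]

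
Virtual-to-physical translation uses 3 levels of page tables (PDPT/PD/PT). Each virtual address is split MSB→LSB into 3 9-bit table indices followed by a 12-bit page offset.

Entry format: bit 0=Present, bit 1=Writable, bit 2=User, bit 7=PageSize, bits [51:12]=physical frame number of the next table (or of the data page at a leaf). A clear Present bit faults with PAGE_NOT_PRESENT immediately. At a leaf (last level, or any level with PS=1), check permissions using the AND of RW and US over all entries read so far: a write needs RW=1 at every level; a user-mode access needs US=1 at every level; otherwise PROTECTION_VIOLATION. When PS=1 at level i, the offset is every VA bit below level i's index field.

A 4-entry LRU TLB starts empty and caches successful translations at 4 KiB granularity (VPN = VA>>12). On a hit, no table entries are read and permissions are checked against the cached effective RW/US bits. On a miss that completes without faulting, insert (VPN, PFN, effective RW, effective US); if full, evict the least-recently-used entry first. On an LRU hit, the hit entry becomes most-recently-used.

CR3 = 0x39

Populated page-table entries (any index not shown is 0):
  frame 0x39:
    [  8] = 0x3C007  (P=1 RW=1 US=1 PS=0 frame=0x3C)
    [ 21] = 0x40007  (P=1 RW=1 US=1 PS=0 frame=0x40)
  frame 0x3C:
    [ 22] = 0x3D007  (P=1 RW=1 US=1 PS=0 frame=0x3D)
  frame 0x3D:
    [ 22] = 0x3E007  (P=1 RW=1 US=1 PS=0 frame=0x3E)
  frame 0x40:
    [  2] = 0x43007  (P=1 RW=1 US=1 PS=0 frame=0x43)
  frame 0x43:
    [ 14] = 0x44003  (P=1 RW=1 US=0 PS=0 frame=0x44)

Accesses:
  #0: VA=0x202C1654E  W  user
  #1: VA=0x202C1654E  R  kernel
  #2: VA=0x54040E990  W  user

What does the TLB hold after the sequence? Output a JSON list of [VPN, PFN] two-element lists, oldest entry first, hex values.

Trace:
#0 VA=0x202C1654E (w,user):
  L0: frame=0x39 idx=8 entry=0x3C007 [P=1 RW=1 US=1 PS=0]
  L1: frame=0x3C idx=22 entry=0x3D007 [P=1 RW=1 US=1 PS=0]
  L2: frame=0x3D idx=22 entry=0x3E007 [P=1 RW=1 US=1 PS=0]
  ⇒ phys 0x3E54E  [3 reads]
#1 VA=0x202C1654E (r,kernel):
  TLB hit vpn=0x202C16 → PA=0x3E54E
#2 VA=0x54040E990 (w,user):
  L0: frame=0x39 idx=21 entry=0x40007 [P=1 RW=1 US=1 PS=0]
  L1: frame=0x40 idx=2 entry=0x43007 [P=1 RW=1 US=1 PS=0]
  L2: frame=0x43 idx=14 entry=0x44003 [P=1 RW=1 US=0 PS=0]
  → PROTECTION_VIOLATION  (3 entries read)

TLB: [["0x202C16", "0x3E"]]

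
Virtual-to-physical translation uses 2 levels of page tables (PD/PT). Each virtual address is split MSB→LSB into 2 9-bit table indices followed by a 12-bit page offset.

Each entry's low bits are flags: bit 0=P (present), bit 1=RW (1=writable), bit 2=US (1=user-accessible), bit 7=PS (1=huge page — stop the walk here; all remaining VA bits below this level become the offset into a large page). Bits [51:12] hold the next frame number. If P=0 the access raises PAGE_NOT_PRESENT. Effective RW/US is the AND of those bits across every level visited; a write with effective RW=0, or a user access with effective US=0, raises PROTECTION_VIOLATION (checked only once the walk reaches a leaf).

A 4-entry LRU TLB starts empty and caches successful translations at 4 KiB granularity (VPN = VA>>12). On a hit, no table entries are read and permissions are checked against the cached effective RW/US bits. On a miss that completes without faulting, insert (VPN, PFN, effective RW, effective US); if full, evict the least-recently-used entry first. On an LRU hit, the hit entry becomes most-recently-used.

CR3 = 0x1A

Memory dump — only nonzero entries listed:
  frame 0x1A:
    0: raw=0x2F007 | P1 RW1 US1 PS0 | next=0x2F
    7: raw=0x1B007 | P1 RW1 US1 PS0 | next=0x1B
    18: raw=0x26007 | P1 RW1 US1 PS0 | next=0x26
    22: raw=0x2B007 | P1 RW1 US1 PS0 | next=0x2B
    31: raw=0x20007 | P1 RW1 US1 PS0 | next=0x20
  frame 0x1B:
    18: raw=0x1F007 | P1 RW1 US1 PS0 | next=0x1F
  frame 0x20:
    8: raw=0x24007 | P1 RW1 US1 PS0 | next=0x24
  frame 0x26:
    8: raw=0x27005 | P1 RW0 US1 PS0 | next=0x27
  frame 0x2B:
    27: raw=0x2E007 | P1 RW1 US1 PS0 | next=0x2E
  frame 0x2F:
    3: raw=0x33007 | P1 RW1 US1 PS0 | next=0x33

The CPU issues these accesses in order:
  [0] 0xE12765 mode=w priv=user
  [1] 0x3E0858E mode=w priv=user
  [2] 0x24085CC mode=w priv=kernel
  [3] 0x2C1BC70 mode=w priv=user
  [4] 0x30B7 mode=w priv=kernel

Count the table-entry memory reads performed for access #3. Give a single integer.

Walk each access:
#0 VA=0xE12765 (w,user):
  L0: frame=0x1A idx=7 entry=0x1B007 [P=1 RW=1 US=1 PS=0]
  L1: frame=0x1B idx=18 entry=0x1F007 [P=1 RW=1 US=1 PS=0]
  ⇒ phys 0x1F765  [2 reads]
#1 VA=0x3E0858E (w,user):
  L0: frame=0x1A idx=31 entry=0x20007 [P=1 RW=1 US=1 PS=0]
  L1: frame=0x20 idx=8 entry=0x24007 [P=1 RW=1 US=1 PS=0]
  ⇒ phys 0x2458E  [2 reads]
#2 VA=0x24085CC (w,kernel):
  L0: frame=0x1A idx=18 entry=0x26007 [P=1 RW=1 US=1 PS=0]
  L1: frame=0x26 idx=8 entry=0x27005 [P=1 RW=0 US=1 PS=0]
  → PROTECTION_VIOLATION  (2 entries read)
#3 VA=0x2C1BC70 (w,user):
  L0: frame=0x1A idx=22 entry=0x2B007 [P=1 RW=1 US=1 PS=0]
  L1: frame=0x2B idx=27 entry=0x2E007 [P=1 RW=1 US=1 PS=0]
  ⇒ phys 0x2EC70  [2 reads]
#4 VA=0x30B7 (w,kernel):
  L0: frame=0x1A idx=0 entry=0x2F007 [P=1 RW=1 US=1 PS=0]
  L1: frame=0x2F idx=3 entry=0x33007 [P=1 RW=1 US=1 PS=0]
  ⇒ phys 0x330B7  [2 reads]

Entries read for #3: 2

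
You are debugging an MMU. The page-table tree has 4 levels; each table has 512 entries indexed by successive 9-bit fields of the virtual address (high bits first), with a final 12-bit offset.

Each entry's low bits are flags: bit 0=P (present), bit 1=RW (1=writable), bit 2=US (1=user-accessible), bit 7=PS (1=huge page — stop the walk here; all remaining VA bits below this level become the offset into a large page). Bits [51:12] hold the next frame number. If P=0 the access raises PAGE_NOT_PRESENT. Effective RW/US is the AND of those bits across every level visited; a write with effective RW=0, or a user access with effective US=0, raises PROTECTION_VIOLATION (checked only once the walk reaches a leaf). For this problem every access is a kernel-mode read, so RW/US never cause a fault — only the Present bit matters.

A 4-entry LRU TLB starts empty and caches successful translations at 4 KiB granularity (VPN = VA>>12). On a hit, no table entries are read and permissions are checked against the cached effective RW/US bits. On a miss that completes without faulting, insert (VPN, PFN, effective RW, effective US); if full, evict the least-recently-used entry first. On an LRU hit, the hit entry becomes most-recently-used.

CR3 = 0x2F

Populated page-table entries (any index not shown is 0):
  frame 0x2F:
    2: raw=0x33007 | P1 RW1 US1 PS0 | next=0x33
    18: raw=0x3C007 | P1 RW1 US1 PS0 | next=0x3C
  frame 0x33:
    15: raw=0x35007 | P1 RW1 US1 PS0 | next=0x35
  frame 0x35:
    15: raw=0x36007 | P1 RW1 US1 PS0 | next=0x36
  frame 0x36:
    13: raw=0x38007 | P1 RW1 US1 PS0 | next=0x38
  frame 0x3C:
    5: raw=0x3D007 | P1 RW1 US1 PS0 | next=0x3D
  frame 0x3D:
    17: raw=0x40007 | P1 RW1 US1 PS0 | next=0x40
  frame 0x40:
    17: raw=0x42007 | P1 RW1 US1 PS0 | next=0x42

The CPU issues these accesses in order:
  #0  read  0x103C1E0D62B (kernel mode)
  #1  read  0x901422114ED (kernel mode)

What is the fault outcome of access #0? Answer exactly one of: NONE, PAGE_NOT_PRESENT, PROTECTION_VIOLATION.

Per-access translation:
#0 VA=0x103C1E0D62B (r,kernel):
  L0 @0x2F[2] → 0x33007  P=1,RW=1,US=1,PS=0
  L1 @0x33[15] → 0x35007  P=1,RW=1,US=1,PS=0
  L2 @0x35[15] → 0x36007  P=1,RW=1,US=1,PS=0
  L3 @0x36[13] → 0x38007  P=1,RW=1,US=1,PS=0
  ✓ 0x3862B  — 4 lookups
#1 VA=0x901422114ED (r,kernel):
  L0 @0x2F[18] → 0x3C007  P=1,RW=1,US=1,PS=0
  L1 @0x3C[5] → 0x3D007  P=1,RW=1,US=1,PS=0
  L2 @0x3D[17] → 0x40007  P=1,RW=1,US=1,PS=0
  L3 @0x40[17] → 0x42007  P=1,RW=1,US=1,PS=0
  ✓ 0x424ED  — 4 lookups

Access #0 fault: NONE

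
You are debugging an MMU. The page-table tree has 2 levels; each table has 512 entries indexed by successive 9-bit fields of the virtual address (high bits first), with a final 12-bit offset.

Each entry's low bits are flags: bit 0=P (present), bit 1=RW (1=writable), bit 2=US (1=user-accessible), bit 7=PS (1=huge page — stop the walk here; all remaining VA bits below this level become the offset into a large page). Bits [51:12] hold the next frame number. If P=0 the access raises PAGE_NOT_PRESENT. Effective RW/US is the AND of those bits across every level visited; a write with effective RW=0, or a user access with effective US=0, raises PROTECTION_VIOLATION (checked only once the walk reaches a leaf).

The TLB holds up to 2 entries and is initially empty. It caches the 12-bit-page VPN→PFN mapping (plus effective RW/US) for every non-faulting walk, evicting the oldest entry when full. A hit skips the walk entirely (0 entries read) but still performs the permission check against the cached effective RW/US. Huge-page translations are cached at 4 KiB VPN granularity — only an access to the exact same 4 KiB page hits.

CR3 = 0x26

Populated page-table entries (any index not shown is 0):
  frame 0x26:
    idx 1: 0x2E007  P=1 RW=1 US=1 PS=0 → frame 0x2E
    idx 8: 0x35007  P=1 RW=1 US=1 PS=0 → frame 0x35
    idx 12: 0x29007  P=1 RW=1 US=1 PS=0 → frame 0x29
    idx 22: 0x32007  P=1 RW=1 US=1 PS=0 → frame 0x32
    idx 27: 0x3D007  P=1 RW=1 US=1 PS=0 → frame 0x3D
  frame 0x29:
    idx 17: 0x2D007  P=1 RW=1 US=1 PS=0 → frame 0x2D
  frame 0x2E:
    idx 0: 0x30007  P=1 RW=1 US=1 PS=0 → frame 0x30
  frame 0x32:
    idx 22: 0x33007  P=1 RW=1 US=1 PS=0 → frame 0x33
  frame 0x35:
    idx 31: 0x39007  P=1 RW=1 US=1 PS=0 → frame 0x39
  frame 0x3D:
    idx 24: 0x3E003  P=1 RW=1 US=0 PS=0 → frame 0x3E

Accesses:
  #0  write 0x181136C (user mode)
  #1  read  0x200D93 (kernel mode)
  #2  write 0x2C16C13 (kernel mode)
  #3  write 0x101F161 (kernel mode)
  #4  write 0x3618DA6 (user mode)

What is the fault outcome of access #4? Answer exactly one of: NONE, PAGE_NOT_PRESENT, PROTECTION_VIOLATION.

Walk each access:
#0 VA=0x181136C (w,user):
  L0 @0x26[12] → 0x29007  P=1,RW=1,US=1,PS=0
  L1 @0x29[17] → 0x2D007  P=1,RW=1,US=1,PS=0
  → PA=0x2D36C  (2 entries read)
#1 VA=0x200D93 (r,kernel):
  L0 @0x26[1] → 0x2E007  P=1,RW=1,US=1,PS=0
  L1 @0x2E[0] → 0x30007  P=1,RW=1,US=1,PS=0
  → PA=0x30D93  (2 entries read)
#2 VA=0x2C16C13 (w,kernel):
  L0 @0x26[22] → 0x32007  P=1,RW=1,US=1,PS=0
  L1 @0x32[22] → 0x33007  P=1,RW=1,US=1,PS=0
  → PA=0x33C13  (2 entries read)
#3 VA=0x101F161 (w,kernel):
  L0 @0x26[8] → 0x35007  P=1,RW=1,US=1,PS=0
  L1 @0x35[31] → 0x39007  P=1,RW=1,US=1,PS=0
  → PA=0x39161  (2 entries read)
#4 VA=0x3618DA6 (w,user):
  L0 @0x26[27] → 0x3D007  P=1,RW=1,US=1,PS=0
  L1 @0x3D[24] → 0x3E003  P=1,RW=1,US=0,PS=0
  ⇒ fault: PROTECTION_VIOLATION  — 2 lookups

Access #4 fault: PROTECTION_VIOLATION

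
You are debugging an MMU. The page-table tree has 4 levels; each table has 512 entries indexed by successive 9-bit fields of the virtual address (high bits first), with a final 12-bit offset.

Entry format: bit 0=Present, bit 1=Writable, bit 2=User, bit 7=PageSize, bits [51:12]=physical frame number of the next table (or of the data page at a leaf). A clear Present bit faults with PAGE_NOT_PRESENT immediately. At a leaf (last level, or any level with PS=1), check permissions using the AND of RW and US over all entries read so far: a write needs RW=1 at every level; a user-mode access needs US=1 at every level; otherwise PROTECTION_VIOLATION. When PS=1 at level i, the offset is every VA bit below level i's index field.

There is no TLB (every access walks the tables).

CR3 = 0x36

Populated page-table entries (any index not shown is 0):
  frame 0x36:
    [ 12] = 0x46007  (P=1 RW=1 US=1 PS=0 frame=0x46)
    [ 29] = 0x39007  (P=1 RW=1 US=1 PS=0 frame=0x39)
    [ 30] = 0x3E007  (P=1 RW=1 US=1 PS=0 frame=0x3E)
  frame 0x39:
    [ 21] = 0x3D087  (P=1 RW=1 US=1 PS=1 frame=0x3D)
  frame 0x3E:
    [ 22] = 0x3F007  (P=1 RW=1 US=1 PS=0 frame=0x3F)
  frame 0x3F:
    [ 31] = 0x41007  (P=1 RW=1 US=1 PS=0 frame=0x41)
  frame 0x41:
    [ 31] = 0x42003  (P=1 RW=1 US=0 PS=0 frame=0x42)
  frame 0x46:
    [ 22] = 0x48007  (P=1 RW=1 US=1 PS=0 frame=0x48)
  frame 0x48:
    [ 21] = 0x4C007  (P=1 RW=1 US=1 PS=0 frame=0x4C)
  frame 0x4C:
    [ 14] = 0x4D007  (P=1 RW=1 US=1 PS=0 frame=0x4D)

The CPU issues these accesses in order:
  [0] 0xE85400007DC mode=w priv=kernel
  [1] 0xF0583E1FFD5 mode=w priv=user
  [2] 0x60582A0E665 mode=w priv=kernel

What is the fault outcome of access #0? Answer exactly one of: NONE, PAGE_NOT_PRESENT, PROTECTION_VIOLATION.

Trace:
#0 VA=0xE85400007DC (w,kernel):
  L0 @0x36[29] → 0x39007  P=1,RW=1,US=1,PS=0
  L1 @0x39[21] → 0x3D087  P=1,RW=1,US=1,PS=1
  ✓ 0x3D7DC (huge @L1)  — 2 lookups
#1 VA=0xF0583E1FFD5 (w,user):
  L0 @0x36[30] → 0x3E007  P=1,RW=1,US=1,PS=0
  L1 @0x3E[22] → 0x3F007  P=1,RW=1,US=1,PS=0
  L2 @0x3F[31] → 0x41007  P=1,RW=1,US=1,PS=0
  L3 @0x41[31] → 0x42003  P=1,RW=1,US=0,PS=0
  → PROTECTION_VIOLATION  (4 entries read)
#2 VA=0x60582A0E665 (w,kernel):
  L0 @0x36[12] → 0x46007  P=1,RW=1,US=1,PS=0
  L1 @0x46[22] → 0x48007  P=1,RW=1,US=1,PS=0
  L2 @0x48[21] → 0x4C007  P=1,RW=1,US=1,PS=0
  L3 @0x4C[14] → 0x4D007  P=1,RW=1,US=1,PS=0
  ✓ 0x4D665  — 4 lookups

Access #0 fault: NONE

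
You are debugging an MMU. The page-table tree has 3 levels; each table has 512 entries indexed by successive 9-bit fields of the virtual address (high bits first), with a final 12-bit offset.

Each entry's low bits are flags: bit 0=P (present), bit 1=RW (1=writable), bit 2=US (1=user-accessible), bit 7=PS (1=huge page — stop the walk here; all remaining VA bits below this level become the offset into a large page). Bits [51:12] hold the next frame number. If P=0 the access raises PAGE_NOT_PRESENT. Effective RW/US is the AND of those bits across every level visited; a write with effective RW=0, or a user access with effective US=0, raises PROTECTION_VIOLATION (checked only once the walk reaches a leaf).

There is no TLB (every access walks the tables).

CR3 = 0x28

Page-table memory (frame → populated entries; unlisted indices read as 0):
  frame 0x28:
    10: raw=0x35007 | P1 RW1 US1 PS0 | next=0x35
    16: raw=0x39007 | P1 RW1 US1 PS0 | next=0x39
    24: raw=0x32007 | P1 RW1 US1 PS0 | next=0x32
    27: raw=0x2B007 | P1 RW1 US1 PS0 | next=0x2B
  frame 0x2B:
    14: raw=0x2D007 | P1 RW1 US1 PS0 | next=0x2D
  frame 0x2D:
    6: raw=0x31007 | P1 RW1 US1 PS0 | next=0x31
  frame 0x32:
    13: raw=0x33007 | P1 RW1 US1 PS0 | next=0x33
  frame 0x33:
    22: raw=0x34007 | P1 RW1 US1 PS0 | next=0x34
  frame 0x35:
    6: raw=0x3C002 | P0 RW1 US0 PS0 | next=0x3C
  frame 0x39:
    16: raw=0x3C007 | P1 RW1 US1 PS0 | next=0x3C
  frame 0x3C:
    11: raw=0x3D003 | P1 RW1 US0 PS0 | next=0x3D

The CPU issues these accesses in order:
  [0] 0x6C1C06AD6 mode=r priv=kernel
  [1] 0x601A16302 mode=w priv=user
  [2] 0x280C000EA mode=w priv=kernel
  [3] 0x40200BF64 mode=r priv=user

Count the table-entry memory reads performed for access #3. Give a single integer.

Per-access translation:
#0 VA=0x6C1C06AD6 (r,kernel):
  L0 @0x28[27] → 0x2B007  P=1,RW=1,US=1,PS=0
  L1 @0x2B[14] → 0x2D007  P=1,RW=1,US=1,PS=0
  L2 @0x2D[6] → 0x31007  P=1,RW=1,US=1,PS=0
  ✓ 0x31AD6  — 3 lookups
#1 VA=0x601A16302 (w,user):
  L0 @0x28[24] → 0x32007  P=1,RW=1,US=1,PS=0
  L1 @0x32[13] → 0x33007  P=1,RW=1,US=1,PS=0
  L2 @0x33[22] → 0x34007  P=1,RW=1,US=1,PS=0
  ✓ 0x34302  — 3 lookups
#2 VA=0x280C000EA (w,kernel):
  L0 @0x28[10] → 0x35007  P=1,RW=1,US=1,PS=0
  L1 @0x35[6] → 0x3C002  P=0,RW=1,US=0,PS=0
  ✗ PAGE_NOT_PRESENT  [2 reads]
#3 VA=0x40200BF64 (r,user):
  L0 @0x28[16] → 0x39007  P=1,RW=1,US=1,PS=0
  L1 @0x39[16] → 0x3C007  P=1,RW=1,US=1,PS=0
  L2 @0x3C[11] → 0x3D003  P=1,RW=1,US=0,PS=0
  ✗ PROTECTION_VIOLATION  [3 reads]

Entries read for #3: 3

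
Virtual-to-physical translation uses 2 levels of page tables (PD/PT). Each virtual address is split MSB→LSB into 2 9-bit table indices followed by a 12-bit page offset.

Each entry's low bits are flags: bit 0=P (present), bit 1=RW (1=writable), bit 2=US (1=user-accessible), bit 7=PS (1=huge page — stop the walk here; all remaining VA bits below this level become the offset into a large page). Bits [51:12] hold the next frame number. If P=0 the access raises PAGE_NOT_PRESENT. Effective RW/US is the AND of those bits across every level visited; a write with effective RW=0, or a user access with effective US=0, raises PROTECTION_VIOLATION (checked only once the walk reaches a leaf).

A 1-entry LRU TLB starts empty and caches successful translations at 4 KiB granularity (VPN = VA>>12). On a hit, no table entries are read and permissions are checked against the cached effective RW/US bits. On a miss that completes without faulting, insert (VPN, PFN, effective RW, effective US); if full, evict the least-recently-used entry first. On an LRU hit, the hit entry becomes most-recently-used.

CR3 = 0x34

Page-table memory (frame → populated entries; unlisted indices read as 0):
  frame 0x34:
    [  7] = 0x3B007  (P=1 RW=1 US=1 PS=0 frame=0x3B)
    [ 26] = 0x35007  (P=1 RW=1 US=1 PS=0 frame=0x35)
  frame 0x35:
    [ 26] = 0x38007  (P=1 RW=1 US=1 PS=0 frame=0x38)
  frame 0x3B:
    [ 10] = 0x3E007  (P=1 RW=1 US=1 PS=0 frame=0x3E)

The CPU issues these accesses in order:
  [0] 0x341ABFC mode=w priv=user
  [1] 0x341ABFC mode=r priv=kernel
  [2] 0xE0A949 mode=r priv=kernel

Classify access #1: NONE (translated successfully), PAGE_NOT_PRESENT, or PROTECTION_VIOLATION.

Walk each access:
#0 VA=0x341ABFC (w,user):
  L0: frame=0x34 idx=26 entry=0x35007 [P=1 RW=1 US=1 PS=0]
  L1: frame=0x35 idx=26 entry=0x38007 [P=1 RW=1 US=1 PS=0]
  ✓ 0x38BFC  — 2 lookups
#1 VA=0x341ABFC (r,kernel):
  TLB hit vpn=0x341A → PA=0x38BFC
#2 VA=0xE0A949 (r,kernel):
  L0: frame=0x34 idx=7 entry=0x3B007 [P=1 RW=1 US=1 PS=0]
  L1: frame=0x3B idx=10 entry=0x3E007 [P=1 RW=1 US=1 PS=0]
  ✓ 0x3E949  — 2 lookups

Access #1 fault: NONE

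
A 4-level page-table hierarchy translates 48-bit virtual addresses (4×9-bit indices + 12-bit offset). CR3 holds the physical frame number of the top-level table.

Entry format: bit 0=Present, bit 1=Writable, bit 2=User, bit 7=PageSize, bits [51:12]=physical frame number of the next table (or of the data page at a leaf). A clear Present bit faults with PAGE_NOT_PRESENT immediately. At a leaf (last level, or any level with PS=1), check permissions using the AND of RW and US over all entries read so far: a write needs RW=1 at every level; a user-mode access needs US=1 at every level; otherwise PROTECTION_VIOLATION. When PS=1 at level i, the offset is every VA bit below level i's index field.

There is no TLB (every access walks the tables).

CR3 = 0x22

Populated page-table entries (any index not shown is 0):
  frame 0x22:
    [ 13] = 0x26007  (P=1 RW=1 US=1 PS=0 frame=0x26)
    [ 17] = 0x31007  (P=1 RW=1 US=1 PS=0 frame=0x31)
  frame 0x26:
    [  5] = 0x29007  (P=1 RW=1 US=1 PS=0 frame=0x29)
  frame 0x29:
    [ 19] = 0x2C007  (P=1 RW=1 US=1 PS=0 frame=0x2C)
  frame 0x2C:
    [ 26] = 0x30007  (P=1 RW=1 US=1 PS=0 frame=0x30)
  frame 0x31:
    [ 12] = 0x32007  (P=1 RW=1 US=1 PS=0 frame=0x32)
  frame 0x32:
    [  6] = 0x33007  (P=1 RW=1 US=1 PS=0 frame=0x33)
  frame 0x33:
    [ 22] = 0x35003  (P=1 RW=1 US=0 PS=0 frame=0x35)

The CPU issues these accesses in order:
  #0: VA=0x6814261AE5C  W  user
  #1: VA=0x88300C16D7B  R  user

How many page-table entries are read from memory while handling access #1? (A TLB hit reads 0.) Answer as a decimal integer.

Per-access translation:
#0 VA=0x6814261AE5C (w,user):
  L0: frame=0x22 idx=13 entry=0x26007 [P=1 RW=1 US=1 PS=0]
  L1: frame=0x26 idx=5 entry=0x29007 [P=1 RW=1 US=1 PS=0]
  L2: frame=0x29 idx=19 entry=0x2C007 [P=1 RW=1 US=1 PS=0]
  L3: frame=0x2C idx=26 entry=0x30007 [P=1 RW=1 US=1 PS=0]
  ⇒ phys 0x30E5C  [4 reads]
#1 VA=0x88300C16D7B (r,user):
  L0: frame=0x22 idx=17 entry=0x31007 [P=1 RW=1 US=1 PS=0]
  L1: frame=0x31 idx=12 entry=0x32007 [P=1 RW=1 US=1 PS=0]
  L2: frame=0x32 idx=6 entry=0x33007 [P=1 RW=1 US=1 PS=0]
  L3: frame=0x33 idx=22 entry=0x35003 [P=1 RW=1 US=0 PS=0]
  → PROTECTION_VIOLATION  (4 entries read)

Entries read for #1: 4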